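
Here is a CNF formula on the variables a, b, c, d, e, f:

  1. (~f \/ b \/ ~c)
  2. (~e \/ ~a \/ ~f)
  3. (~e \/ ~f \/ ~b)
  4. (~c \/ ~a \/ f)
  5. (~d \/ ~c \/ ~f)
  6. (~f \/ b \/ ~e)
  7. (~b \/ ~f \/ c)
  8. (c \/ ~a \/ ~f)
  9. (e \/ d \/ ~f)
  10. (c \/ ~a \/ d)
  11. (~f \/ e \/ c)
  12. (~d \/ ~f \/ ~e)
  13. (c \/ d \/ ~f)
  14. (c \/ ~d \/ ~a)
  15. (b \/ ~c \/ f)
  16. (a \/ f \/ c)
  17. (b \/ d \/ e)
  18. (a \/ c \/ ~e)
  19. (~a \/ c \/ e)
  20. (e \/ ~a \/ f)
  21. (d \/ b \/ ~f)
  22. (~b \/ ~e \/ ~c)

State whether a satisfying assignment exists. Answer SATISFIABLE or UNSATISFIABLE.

SATISFIABLE

Set a = False and propagate.
Branch on b: take b = True.
For the remaining variables, c = True, d = True, e = False, f = False works.
So a=F, b=T, c=T, d=T, e=F, f=F is a satisfying assignment.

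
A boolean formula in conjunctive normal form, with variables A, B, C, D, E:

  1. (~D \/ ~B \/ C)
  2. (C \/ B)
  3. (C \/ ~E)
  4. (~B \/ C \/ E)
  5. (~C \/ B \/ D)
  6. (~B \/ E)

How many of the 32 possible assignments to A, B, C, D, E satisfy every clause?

Satisfying assignments:
  A=0 B=0 C=1 D=1 E=0
  A=0 B=0 C=1 D=1 E=1
  A=0 B=1 C=1 D=0 E=1
  A=0 B=1 C=1 D=1 E=1
  A=1 B=0 C=1 D=1 E=0
  A=1 B=0 C=1 D=1 E=1
  A=1 B=1 C=1 D=0 E=1
  A=1 B=1 C=1 D=1 E=1
Count: 8.

8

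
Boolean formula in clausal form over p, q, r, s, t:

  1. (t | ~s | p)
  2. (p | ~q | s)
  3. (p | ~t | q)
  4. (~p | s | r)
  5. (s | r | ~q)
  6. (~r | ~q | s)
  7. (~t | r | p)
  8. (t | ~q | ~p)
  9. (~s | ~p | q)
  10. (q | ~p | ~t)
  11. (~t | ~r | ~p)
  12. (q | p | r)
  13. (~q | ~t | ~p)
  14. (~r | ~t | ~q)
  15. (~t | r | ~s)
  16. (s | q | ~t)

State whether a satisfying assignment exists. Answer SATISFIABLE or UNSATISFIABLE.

SATISFIABLE

Set p = True and propagate.
Try q = False.
  then s is forced to False.
  then r is forced to True.
  then t is forced to False.
So p = True, q = False, r = True, s = False, t = False is a satisfying assignment.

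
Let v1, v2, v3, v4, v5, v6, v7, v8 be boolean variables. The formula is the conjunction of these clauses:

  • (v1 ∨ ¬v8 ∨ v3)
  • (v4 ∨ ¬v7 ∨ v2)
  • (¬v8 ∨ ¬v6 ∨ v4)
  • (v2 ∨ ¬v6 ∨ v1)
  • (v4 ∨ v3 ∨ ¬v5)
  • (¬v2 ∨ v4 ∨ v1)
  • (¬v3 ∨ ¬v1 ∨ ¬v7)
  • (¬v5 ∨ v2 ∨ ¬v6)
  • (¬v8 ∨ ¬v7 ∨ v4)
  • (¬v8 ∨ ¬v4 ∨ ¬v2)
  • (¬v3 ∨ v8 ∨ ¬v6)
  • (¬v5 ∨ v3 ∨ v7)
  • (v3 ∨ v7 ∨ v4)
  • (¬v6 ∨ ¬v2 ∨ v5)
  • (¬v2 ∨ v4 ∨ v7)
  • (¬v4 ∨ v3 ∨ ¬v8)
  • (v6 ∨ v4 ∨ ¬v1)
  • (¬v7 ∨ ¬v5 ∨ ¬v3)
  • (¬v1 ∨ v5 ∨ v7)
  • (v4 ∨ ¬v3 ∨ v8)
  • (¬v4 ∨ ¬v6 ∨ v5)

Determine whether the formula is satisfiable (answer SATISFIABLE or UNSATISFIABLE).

SATISFIABLE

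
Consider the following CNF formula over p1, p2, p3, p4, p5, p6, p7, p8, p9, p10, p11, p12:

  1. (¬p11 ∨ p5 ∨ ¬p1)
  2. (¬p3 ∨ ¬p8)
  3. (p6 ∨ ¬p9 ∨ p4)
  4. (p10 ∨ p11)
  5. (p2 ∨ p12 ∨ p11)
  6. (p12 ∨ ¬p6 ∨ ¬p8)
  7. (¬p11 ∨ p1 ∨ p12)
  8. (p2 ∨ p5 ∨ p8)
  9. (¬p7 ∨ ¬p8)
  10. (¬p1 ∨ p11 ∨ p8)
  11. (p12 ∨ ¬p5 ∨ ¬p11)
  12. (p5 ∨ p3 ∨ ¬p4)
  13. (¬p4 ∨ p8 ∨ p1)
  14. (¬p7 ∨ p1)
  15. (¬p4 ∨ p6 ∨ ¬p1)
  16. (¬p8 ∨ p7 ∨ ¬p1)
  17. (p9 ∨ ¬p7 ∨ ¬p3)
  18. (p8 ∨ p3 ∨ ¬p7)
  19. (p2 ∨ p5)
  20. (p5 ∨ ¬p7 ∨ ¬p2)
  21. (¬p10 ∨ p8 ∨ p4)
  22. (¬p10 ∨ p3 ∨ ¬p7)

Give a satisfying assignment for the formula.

p1 = 1  p2 = 1  p3 = 1  p4 = 1  p5 = 1  p6 = 1  p7 = 0  p8 = 0  p9 = 0  p10 = 1  p11 = 1  p12 = 1

p12 occurs only positively in the remaining clauses — set p12 = True.
Branch on p1: take p1 = True.
Set p2 = True and propagate.
Branch on p3: take p3 = True.
  then p8 is forced to False.
  then p11 is forced to True.
  then p5 is forced to True.
The remaining clauses are satisfied by p4 = True, p6 = True, p7 = False, p9 = False, p10 = True.
Check each clause:
  1. (p5 ∨ ¬p11 ∨ ¬p1) — p5 is true.
  2. (¬p8 ∨ ¬p3) — ¬p8 is true.
  3. (p4 ∨ ¬p9 ∨ p6) — p4 is true.
  4. (p10 ∨ p11) — p10 is true.
  5. (p12 ∨ p11 ∨ p2) — p2 is true.
  6. (p12 ∨ ¬p8 ∨ ¬p6) — ¬p8 is true.
  7. (p12 ∨ p1 ∨ ¬p11) — p1 is true.
  8. (p8 ∨ p2 ∨ p5) — p2 is true.
  9. (¬p7 ∨ ¬p8) — ¬p8 is true.
  10. (p11 ∨ p8 ∨ ¬p1) — p11 is true.
  11. (p12 ∨ ¬p5 ∨ ¬p11) — p12 is true.
  12. (¬p4 ∨ p3 ∨ p5) — p3 is true.
  13. (p8 ∨ p1 ∨ ¬p4) — p1 is true.
  14. (¬p7 ∨ p1) — ¬p7 is true.
  15. (¬p4 ∨ p6 ∨ ¬p1) — p6 is true.
  16. (¬p1 ∨ p7 ∨ ¬p8) — ¬p8 is true.
  17. (¬p3 ∨ p9 ∨ ¬p7) — ¬p7 is true.
  18. (¬p7 ∨ p3 ∨ p8) — ¬p7 is true.
  19. (p5 ∨ p2) — p2 is true.
  20. (¬p7 ∨ p5 ∨ ¬p2) — ¬p7 is true.
  21. (¬p10 ∨ p8 ∨ p4) — p4 is true.
  22. (¬p7 ∨ ¬p10 ∨ p3) — ¬p7 is true.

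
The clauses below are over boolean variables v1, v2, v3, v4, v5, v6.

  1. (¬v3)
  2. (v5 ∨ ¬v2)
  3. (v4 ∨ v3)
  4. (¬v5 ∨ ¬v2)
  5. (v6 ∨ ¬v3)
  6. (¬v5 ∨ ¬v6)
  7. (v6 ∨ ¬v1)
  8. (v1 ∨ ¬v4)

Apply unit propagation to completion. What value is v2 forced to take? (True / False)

False

(¬v3) stands alone — v3 = False.
(v3 ∨ v4): since v3 = False, the clause reduces to (v4). v4 = True.
From (v1 ∨ ¬v4) and v4 = True: v1 = True.
(¬v1 ∨ v6) with v1 = True leaves only v6, so v6 = True.
(¬v5 ∨ ¬v6): since v6 = True, the clause reduces to (¬v5). v5 = False.
(¬v2 ∨ v5): since v5 = False, the clause reduces to (¬v2). v2 = False.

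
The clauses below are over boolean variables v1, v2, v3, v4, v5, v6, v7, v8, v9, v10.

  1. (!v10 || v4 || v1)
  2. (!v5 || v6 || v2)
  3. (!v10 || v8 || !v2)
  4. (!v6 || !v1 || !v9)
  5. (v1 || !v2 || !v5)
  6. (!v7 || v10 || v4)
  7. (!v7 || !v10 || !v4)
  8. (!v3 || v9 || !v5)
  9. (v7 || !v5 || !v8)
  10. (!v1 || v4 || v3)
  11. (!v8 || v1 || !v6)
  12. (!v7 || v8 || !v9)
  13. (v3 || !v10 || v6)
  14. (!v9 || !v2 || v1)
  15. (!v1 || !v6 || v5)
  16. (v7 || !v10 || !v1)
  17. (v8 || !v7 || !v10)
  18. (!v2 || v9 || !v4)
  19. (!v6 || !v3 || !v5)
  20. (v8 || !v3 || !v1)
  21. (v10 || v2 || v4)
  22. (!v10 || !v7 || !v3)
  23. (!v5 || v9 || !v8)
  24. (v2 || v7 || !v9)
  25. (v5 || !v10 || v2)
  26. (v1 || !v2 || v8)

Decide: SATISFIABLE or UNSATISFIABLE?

Branch on v1: take v1 = True.
Branch on v2: take v2 = True.
For the remaining variables, v3 = False, v4 = True, v5 = False, v6 = False, v7 = False, v8 = False, v9 = True, v10 = False works.
So v1=True, v2=True, v3=False, v4=True, v5=False, v6=False, v7=False, v8=False, v9=True, v10=False is a satisfying assignment.

SATISFIABLE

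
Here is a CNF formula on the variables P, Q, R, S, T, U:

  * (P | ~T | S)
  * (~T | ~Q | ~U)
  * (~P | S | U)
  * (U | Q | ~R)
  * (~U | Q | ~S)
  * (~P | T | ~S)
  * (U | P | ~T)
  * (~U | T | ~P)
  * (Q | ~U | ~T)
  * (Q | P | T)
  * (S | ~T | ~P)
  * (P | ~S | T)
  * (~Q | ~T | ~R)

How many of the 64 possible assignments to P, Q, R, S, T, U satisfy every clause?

Satisfying assignments:
  P=F Q=T R=F S=F T=F U=F
  P=F Q=T R=F S=F T=F U=T
  P=F Q=T R=T S=F T=F U=F
  P=F Q=T R=T S=F T=F U=T
  P=T Q=F R=F S=T T=T U=F
  P=T Q=T R=F S=T T=T U=F
Count: 6.

6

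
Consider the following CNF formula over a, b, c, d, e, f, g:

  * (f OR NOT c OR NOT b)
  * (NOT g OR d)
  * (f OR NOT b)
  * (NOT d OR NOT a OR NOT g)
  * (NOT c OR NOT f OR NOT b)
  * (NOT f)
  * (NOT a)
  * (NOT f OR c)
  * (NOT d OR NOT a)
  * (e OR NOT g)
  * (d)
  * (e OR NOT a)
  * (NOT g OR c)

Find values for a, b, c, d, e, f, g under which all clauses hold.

a=False, b=False, c=True, d=True, e=True, f=False, g=True

Check each clause:
  1. (f OR NOT c OR NOT b) — NOT b is true.
  2. (NOT g OR d) — d is true.
  3. (f OR NOT b) — NOT b is true.
  4. (NOT a OR NOT g OR NOT d) — NOT a is true.
  5. (NOT f OR NOT b OR NOT c) — NOT f is true.
  6. (NOT f) — NOT f is true.
  7. (NOT a) — NOT a is true.
  8. (c OR NOT f) — NOT f is true.
  9. (NOT a OR NOT d) — NOT a is true.
  10. (NOT g OR e) — e is true.
  11. (d) — d is true.
  12. (NOT a OR e) — e is true.
  13. (c OR NOT g) — c is true.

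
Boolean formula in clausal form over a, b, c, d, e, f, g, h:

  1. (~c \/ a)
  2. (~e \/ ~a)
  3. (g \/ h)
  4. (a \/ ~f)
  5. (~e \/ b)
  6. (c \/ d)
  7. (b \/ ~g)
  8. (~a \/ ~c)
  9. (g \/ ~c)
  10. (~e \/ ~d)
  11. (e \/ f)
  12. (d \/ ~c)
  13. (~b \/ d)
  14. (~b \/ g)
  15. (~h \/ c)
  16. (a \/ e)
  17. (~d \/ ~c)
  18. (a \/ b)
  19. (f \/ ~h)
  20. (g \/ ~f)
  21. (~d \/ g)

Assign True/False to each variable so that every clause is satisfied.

a=T, b=T, c=F, d=T, e=F, f=T, g=T, h=F

Branch on a: take a = True.
  then e is forced to False.
  then c is forced to False.
  then d is forced to True.
  then f is forced to True.
  then h is forced to False.
  then g is forced to True.
  then b is forced to True.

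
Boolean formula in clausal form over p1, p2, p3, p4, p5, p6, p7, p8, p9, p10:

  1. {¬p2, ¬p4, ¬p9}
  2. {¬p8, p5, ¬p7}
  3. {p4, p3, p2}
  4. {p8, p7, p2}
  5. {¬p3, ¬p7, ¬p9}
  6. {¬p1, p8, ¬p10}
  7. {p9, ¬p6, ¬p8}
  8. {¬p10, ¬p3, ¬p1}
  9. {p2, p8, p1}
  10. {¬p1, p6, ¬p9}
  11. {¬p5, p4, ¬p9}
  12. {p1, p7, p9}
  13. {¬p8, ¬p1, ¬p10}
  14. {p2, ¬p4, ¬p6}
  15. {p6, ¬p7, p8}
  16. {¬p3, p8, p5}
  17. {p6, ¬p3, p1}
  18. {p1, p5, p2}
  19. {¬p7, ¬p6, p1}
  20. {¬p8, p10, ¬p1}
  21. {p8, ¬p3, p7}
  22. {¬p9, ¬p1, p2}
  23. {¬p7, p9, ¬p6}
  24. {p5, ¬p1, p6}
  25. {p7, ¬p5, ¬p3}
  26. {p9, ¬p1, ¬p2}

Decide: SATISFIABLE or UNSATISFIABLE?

SATISFIABLE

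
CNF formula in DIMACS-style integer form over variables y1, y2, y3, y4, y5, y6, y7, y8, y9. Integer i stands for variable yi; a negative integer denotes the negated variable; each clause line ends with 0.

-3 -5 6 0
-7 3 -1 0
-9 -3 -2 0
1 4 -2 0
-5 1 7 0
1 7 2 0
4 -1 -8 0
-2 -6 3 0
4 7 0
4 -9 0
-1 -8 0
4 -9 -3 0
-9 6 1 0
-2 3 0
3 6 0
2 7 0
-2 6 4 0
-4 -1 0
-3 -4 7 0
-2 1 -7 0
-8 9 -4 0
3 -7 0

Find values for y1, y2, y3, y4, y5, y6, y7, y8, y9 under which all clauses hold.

y1=F, y2=F, y3=T, y4=F, y5=T, y6=T, y7=T, y8=T, y9=F

Check each clause:
  1. (y6 | ~y5 | ~y3) — y6 is true.
  2. (~y7 | y3 | ~y1) — y3 is true.
  3. (~y2 | ~y9 | ~y3) — ~y2 is true.
  4. (y4 | y1 | ~y2) — ~y2 is true.
  5. (y7 | ~y5 | y1) — y7 is true.
  6. (y2 | y1 | y7) — y7 is true.
  7. (~y1 | ~y8 | y4) — ~y1 is true.
  8. (~y2 | y3 | ~y6) — y3 is true.
  9. (y7 | y4) — y7 is true.
  10. (y4 | ~y9) — ~y9 is true.
  11. (~y1 | ~y8) — ~y1 is true.
  12. (~y9 | ~y3 | y4) — ~y9 is true.
  13. (~y9 | y1 | y6) — y6 is true.
  14. (y3 | ~y2) — y3 is true.
  15. (y6 | y3) — y3 is true.
  16. (y2 | y7) — y7 is true.
  17. (y6 | ~y2 | y4) — ~y2 is true.
  18. (~y4 | ~y1) — ~y4 is true.
  19. (~y3 | ~y4 | y7) — ~y4 is true.
  20. (~y7 | ~y2 | y1) — ~y2 is true.
  21. (y9 | ~y4 | ~y8) — ~y4 is true.
  22. (y3 | ~y7) — y3 is true.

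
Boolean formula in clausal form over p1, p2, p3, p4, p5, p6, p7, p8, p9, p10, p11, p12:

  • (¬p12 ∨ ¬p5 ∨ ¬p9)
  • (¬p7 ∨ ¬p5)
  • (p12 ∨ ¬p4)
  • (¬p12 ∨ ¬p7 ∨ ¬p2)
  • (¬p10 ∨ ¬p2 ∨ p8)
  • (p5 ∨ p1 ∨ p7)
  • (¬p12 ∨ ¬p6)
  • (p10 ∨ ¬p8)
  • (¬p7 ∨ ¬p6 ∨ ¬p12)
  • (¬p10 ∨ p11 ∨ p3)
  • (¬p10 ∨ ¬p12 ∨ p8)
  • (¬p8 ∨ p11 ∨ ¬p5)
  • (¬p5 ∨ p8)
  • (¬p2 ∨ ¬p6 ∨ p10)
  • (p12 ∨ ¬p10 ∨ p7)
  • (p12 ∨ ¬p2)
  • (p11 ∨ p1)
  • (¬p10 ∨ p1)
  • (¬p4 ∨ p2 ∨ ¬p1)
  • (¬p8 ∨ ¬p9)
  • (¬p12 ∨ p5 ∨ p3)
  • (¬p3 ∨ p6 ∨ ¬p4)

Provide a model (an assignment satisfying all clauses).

p4 occurs only negated in the remaining clauses — set p4 = False.
p11 occurs only positively in the remaining clauses — set p11 = True.
Branch on p1: take p1 = False.
  then p10 is forced to False.
  then p8 is forced to False.
  then p5 is forced to False.
  then p7 is forced to True.
For the remaining variables, p2 = False, p3 = False, p6 = True, p9 = True, p12 = False works.
Check each clause:
  1. (¬p12 ∨ ¬p5 ∨ ¬p9) — ¬p5 is true.
  2. (¬p7 ∨ ¬p5) — ¬p5 is true.
  3. (p12 ∨ ¬p4) — ¬p4 is true.
  4. (¬p7 ∨ ¬p12 ∨ ¬p2) — ¬p12 is true.
  5. (¬p2 ∨ ¬p10 ∨ p8) — ¬p10 is true.
  6. (p5 ∨ p7 ∨ p1) — p7 is true.
  7. (¬p6 ∨ ¬p12) — ¬p12 is true.
  8. (p10 ∨ ¬p8) — ¬p8 is true.
  9. (¬p6 ∨ ¬p7 ∨ ¬p12) — ¬p12 is true.
  10. (¬p10 ∨ p3 ∨ p11) — p11 is true.
  11. (p8 ∨ ¬p10 ∨ ¬p12) — ¬p12 is true.
  12. (¬p8 ∨ p11 ∨ ¬p5) — ¬p8 is true.
  13. (¬p5 ∨ p8) — ¬p5 is true.
  14. (p10 ∨ ¬p2 ∨ ¬p6) — ¬p2 is true.
  15. (p7 ∨ ¬p10 ∨ p12) — ¬p10 is true.
  16. (¬p2 ∨ p12) — ¬p2 is true.
  17. (p1 ∨ p11) — p11 is true.
  18. (¬p10 ∨ p1) — ¬p10 is true.
  19. (p2 ∨ ¬p4 ∨ ¬p1) — ¬p4 is true.
  20. (¬p8 ∨ ¬p9) — ¬p8 is true.
  21. (p3 ∨ ¬p12 ∨ p5) — ¬p12 is true.
  22. (p6 ∨ ¬p4 ∨ ¬p3) — ¬p4 is true.

p1=F  p2=F  p3=F  p4=F  p5=F  p6=T  p7=T  p8=F  p9=T  p10=F  p11=T  p12=F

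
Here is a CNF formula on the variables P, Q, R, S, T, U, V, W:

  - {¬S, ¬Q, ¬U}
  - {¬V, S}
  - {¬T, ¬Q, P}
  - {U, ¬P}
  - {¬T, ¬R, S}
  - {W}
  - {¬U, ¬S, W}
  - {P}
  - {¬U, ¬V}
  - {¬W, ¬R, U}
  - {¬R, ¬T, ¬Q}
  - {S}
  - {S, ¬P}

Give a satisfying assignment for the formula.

P=1  Q=0  R=1  S=1  T=0  U=1  V=0  W=1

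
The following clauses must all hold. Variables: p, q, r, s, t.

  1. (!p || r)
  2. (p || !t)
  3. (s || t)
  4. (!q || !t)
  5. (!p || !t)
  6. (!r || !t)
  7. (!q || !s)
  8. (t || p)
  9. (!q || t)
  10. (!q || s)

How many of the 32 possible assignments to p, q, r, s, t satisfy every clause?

1

Satisfying assignments:
  p=1 q=0 r=1 s=1 t=0
That's 1 in total.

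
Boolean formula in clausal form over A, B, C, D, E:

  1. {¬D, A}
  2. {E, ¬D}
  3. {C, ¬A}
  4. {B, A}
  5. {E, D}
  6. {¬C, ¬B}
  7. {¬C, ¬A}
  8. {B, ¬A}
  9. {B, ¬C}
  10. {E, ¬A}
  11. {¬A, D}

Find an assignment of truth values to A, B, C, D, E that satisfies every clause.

A=False, B=True, C=False, D=False, E=True

E occurs only positively in the remaining clauses — set E = True.
Set A = False and propagate.
  then D is forced to False.
  then B is forced to True.
  then C is forced to False.
Every clause has at least one true literal under this assignment.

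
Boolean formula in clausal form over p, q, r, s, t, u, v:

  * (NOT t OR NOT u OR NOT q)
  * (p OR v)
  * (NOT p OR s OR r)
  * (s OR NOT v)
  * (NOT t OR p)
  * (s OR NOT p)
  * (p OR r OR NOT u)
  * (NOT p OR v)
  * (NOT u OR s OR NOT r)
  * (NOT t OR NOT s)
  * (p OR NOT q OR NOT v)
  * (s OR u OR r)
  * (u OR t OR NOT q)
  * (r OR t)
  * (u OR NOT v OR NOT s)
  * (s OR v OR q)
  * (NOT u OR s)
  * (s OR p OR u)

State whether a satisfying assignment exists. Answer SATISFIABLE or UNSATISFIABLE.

SATISFIABLE

Set p = True and propagate.
  then s is forced to True.
  then v is forced to True.
  then t is forced to False.
  then r is forced to True.
  then u is forced to True.
q is now unconstrained; take q = True.
So p = True  q = True  r = True  s = True  t = False  u = True  v = True is a satisfying assignment.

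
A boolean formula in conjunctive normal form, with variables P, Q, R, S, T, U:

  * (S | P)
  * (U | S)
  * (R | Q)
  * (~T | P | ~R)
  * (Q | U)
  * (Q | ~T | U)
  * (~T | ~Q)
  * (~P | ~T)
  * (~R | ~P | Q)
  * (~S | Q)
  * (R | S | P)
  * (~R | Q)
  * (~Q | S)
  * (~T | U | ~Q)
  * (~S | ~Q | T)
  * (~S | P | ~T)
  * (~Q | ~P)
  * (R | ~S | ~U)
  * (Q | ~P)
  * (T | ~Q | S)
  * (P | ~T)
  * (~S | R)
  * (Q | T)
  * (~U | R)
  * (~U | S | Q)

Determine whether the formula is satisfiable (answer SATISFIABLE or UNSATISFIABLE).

UNSATISFIABLE

Q = True:
  propagation gives T=False, S=True; an empty clause results — contradiction.
Q = False:
  propagation gives R=True; an empty clause results — contradiction.
Every branch closes, so no satisfying assignment exists.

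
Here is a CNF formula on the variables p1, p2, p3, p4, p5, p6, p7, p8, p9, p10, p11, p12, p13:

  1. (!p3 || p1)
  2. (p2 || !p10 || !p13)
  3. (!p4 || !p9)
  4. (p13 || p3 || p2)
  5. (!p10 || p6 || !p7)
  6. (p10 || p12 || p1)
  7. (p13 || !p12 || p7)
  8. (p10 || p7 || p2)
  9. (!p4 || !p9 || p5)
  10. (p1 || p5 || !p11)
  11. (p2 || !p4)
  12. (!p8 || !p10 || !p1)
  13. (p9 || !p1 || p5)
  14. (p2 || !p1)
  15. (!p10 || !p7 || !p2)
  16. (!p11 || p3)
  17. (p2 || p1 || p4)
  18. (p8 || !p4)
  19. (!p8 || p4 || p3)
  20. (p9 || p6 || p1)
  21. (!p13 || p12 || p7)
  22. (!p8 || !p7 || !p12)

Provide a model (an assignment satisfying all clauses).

p1=True, p2=True, p3=True, p4=False, p5=False, p6=False, p7=False, p8=False, p9=True, p10=True, p11=True, p12=True, p13=True

Check each clause:
  1. (p1 || !p3) — p1 is true.
  2. (p2 || !p13 || !p10) — p2 is true.
  3. (!p4 || !p9) — !p4 is true.
  4. (p2 || p3 || p13) — p2 is true.
  5. (p6 || !p10 || !p7) — !p7 is true.
  6. (p1 || p12 || p10) — p1 is true.
  7. (p7 || !p12 || p13) — p13 is true.
  8. (p10 || p7 || p2) — p10 is true.
  9. (p5 || !p9 || !p4) — !p4 is true.
  10. (p1 || !p11 || p5) — p1 is true.
  11. (p2 || !p4) — p2 is true.
  12. (!p10 || !p8 || !p1) — !p8 is true.
  13. (p5 || p9 || !p1) — p9 is true.
  14. (p2 || !p1) — p2 is true.
  15. (!p7 || !p2 || !p10) — !p7 is true.
  16. (p3 || !p11) — p3 is true.
  17. (p2 || p1 || p4) — p1 is true.
  18. (p8 || !p4) — !p4 is true.
  19. (p4 || !p8 || p3) — !p8 is true.
  20. (p1 || p9 || p6) — p1 is true.
  21. (p7 || p12 || !p13) — p12 is true.
  22. (!p7 || !p8 || !p12) — !p8 is true.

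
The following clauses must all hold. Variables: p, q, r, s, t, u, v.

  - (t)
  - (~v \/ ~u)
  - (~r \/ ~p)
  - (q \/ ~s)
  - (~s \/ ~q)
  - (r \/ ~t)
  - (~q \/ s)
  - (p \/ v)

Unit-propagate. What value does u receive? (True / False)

(t) is a unit clause: t = True.
(r \/ ~t): since t = True, the clause reduces to (r). r = True.
(~p \/ ~r): since r = True, the clause reduces to (~p). p = False.
(p \/ v) with p = False leaves only v, so v = True.
In (~v \/ ~u), ~v is now false; ~u must hold, so u = False.

False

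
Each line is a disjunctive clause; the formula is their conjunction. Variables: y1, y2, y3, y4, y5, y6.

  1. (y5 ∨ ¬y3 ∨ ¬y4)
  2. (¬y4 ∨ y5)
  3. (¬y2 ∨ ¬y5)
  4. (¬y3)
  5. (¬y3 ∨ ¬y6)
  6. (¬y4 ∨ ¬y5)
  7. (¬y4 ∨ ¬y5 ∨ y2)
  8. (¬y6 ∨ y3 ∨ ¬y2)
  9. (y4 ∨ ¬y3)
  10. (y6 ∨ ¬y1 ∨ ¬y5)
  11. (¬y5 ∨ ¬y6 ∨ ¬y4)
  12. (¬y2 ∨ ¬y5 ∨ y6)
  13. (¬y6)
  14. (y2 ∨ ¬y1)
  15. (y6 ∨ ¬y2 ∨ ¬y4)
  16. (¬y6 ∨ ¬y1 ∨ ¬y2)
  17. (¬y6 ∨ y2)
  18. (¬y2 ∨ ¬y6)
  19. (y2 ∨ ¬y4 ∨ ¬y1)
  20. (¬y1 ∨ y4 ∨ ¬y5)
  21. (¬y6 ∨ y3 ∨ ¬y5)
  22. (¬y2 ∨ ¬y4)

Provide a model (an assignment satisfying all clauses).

y1=T  y2=T  y3=F  y4=F  y5=F  y6=F

Unit propagation: (¬y3) forces y3 = False.
Unit propagation: (¬y6) forces y6 = False.
Branch on y1: take y1 = True.
  then y5 is forced to False.
  then y4 is forced to False.
  then y2 is forced to True.
Every clause has at least one true literal under this assignment.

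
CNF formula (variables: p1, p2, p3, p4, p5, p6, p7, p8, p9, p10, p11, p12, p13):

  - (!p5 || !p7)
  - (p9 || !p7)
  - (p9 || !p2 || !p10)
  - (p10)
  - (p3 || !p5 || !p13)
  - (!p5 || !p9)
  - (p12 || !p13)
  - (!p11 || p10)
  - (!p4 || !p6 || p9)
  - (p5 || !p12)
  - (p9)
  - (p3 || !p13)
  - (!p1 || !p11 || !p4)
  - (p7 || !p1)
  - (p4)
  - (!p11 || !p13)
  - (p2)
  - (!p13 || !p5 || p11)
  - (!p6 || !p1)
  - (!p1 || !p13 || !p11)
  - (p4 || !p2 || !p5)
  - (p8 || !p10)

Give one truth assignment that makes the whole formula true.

(p10) is a unit clause, so p10 = True.
The clause (p9) is unit: p9 must be True.
The clause (!p5) is unit: p5 must be False.
(!p12) is a unit clause, so p12 = False.
(!p13) is a unit clause, so p13 = False.
Unit propagation: (p4) forces p4 = True.
The clause (p2) is unit: p2 must be True.
The clause (p8) is unit: p8 must be True.
p6 occurs only negated in the remaining clauses — set p6 = False.
p7 occurs only positively in the remaining clauses — set p7 = True.
Try p1 = True.
  then p11 is forced to False.
p3 is now unconstrained; take p3 = True.

p1=1  p2=1  p3=1  p4=1  p5=0  p6=0  p7=1  p8=1  p9=1  p10=1  p11=0  p12=0  p13=0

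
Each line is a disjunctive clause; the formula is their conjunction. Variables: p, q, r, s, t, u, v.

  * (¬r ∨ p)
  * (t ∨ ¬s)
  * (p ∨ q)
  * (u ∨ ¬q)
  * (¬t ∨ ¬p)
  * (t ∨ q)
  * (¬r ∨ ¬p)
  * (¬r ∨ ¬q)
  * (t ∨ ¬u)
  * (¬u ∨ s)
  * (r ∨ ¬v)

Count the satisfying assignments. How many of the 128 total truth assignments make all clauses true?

1

Satisfying assignments:
  p=F q=T r=F s=T t=T u=T v=F
Count: 1.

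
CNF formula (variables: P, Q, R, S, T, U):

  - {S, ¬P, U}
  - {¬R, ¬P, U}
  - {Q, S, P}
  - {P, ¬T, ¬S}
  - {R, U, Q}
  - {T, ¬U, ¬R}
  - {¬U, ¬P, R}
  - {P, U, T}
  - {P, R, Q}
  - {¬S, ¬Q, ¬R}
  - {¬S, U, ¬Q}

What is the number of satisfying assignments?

9

Split on P, then U.
  P=T, U=T: remaining (Q,R,S,T) ∈ {(F,T,F,T); (F,T,T,T); (T,T,F,T)} — 3.
  P=T, U=F: a clause becomes empty — 0.
  P=F, U=T: remaining (Q,R,S,T) ∈ {(T,F,F,F); (T,F,F,T); (T,F,T,F); (T,T,F,T)} — 4.
  P=F, U=F: remaining (Q,R,S,T) ∈ {(T,F,F,T); (T,T,F,T)} — 2.
Total: 3 + 0 + 4 + 2 = 9.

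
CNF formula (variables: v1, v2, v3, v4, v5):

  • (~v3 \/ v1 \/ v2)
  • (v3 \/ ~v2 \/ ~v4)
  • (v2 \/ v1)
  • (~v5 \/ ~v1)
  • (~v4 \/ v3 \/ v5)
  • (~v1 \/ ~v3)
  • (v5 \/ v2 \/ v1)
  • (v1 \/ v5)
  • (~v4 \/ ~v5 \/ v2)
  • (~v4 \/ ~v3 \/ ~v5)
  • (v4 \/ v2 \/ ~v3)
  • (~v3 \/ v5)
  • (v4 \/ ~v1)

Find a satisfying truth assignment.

v1=0, v2=1, v3=1, v4=0, v5=1

Branch on v1: take v1 = False.
  then v2 is forced to True.
  then v5 is forced to True.
Try v3 = True.
  then v4 is forced to False.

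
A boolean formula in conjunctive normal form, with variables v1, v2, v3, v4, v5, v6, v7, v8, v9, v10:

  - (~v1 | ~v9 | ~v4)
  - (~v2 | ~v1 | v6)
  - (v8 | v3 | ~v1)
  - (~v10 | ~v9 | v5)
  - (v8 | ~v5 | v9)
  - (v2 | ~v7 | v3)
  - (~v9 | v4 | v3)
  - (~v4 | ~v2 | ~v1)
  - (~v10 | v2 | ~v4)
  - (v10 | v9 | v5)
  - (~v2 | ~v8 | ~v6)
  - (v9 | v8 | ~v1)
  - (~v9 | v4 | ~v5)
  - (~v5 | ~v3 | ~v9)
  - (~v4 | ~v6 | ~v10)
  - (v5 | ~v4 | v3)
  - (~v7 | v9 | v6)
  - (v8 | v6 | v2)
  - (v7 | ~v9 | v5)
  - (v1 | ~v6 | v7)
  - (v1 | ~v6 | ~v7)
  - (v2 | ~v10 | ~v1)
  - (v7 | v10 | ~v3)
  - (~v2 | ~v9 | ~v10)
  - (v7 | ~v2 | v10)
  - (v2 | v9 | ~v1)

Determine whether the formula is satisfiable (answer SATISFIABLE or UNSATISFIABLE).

SATISFIABLE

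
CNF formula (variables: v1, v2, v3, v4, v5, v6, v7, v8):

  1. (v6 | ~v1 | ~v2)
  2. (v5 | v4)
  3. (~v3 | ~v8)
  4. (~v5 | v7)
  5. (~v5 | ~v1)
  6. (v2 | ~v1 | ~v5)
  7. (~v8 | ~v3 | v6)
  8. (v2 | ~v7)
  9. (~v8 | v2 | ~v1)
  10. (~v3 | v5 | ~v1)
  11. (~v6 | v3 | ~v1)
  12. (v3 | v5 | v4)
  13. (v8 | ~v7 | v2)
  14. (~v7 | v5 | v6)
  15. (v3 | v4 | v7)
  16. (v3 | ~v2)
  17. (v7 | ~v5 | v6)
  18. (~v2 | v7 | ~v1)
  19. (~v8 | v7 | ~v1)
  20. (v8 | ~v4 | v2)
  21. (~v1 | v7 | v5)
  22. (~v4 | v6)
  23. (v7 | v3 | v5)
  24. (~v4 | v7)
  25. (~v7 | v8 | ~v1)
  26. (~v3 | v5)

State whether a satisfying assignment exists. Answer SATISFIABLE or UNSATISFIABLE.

SATISFIABLE

v1 occurs only negated in the remaining clauses — set v1 = False.
Branch on v2: take v2 = True.
  then v3 is forced to True.
  then v8 is forced to False.
  then v5 is forced to True.
  then v7 is forced to True.
Try v4 = False.
v6 is now unconstrained; take v6 = False.
Every clause has at least one true literal under this assignment.
So v1 = False, v2 = True, v3 = True, v4 = False, v5 = True, v6 = False, v7 = True, v8 = False is a satisfying assignment.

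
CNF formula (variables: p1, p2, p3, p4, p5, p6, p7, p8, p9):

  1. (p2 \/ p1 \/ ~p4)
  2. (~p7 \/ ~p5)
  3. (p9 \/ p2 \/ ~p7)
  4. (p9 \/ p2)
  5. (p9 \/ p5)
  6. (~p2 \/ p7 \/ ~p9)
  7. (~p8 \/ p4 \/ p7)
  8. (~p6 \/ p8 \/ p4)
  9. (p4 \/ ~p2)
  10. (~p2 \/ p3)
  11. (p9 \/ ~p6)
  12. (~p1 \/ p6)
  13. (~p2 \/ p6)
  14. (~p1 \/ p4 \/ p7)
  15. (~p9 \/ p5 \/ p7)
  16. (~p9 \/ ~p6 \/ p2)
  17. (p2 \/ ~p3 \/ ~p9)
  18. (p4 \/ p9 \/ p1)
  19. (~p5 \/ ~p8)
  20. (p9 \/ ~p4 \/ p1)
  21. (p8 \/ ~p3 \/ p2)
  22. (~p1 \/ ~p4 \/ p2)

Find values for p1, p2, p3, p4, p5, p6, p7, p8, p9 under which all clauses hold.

p1=False, p2=False, p3=False, p4=False, p5=False, p6=False, p7=True, p8=False, p9=True

Try p1 = False.
The remaining clauses are satisfied by p2 = False, p3 = False, p4 = False, p5 = False, p6 = False, p7 = True, p8 = False, p9 = True.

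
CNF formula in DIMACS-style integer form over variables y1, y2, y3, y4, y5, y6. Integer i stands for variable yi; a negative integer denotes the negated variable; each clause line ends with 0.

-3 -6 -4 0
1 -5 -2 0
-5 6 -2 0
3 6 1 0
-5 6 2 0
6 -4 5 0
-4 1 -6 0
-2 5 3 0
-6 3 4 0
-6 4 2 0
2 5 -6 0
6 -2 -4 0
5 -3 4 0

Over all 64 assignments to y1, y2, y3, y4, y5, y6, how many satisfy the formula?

4

The models are:
  y1=T y2=F y3=F y4=F y5=F y6=F
  y1=T y2=F y3=F y4=T y5=T y6=T
  y1=T y2=T y3=F y4=T y5=T y6=T
  y1=T y2=T y3=T y4=F y5=T y6=T
Count: 4.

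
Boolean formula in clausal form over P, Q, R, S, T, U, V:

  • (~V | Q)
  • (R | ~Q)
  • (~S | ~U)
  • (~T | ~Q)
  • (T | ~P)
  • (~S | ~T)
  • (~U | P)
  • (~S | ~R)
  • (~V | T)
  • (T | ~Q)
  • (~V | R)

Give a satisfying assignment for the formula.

P=True  Q=False  R=True  S=False  T=True  U=False  V=False

S occurs only negated in the remaining clauses — set S = False.
U occurs only negated in the remaining clauses — set U = False.
Try P = True.
  then T is forced to True.
  then Q is forced to False.
  then V is forced to False.
R is now unconstrained; take R = True.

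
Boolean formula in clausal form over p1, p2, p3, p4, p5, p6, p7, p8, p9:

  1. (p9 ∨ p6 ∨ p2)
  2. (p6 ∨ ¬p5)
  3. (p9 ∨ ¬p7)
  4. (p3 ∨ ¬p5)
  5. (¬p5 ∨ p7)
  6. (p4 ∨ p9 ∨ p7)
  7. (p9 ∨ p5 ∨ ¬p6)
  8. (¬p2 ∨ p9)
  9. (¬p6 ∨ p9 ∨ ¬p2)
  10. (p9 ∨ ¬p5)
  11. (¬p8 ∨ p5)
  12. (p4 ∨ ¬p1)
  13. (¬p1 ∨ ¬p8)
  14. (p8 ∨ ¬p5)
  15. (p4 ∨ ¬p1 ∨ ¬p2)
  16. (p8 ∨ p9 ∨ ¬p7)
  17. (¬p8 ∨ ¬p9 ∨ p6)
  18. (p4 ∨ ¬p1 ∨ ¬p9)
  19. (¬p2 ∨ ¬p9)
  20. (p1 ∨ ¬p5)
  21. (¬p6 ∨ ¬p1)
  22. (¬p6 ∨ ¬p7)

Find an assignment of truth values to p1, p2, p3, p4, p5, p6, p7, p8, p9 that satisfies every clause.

p1=F, p2=F, p3=F, p4=F, p5=F, p6=F, p7=T, p8=F, p9=T

Check each clause:
  1. (p6 ∨ p9 ∨ p2) — p9 is true.
  2. (p6 ∨ ¬p5) — ¬p5 is true.
  3. (p9 ∨ ¬p7) — p9 is true.
  4. (¬p5 ∨ p3) — ¬p5 is true.
  5. (¬p5 ∨ p7) — ¬p5 is true.
  6. (p4 ∨ p7 ∨ p9) — p9 is true.
  7. (p5 ∨ ¬p6 ∨ p9) — p9 is true.
  8. (p9 ∨ ¬p2) — p9 is true.
  9. (¬p2 ∨ ¬p6 ∨ p9) — p9 is true.
  10. (p9 ∨ ¬p5) — p9 is true.
  11. (p5 ∨ ¬p8) — ¬p8 is true.
  12. (¬p1 ∨ p4) — ¬p1 is true.
  13. (¬p1 ∨ ¬p8) — ¬p8 is true.
  14. (p8 ∨ ¬p5) — ¬p5 is true.
  15. (p4 ∨ ¬p1 ∨ ¬p2) — ¬p1 is true.
  16. (p9 ∨ ¬p7 ∨ p8) — p9 is true.
  17. (¬p8 ∨ ¬p9 ∨ p6) — ¬p8 is true.
  18. (p4 ∨ ¬p1 ∨ ¬p9) — ¬p1 is true.
  19. (¬p9 ∨ ¬p2) — ¬p2 is true.
  20. (¬p5 ∨ p1) — ¬p5 is true.
  21. (¬p1 ∨ ¬p6) — ¬p6 is true.
  22. (¬p6 ∨ ¬p7) — ¬p6 is true.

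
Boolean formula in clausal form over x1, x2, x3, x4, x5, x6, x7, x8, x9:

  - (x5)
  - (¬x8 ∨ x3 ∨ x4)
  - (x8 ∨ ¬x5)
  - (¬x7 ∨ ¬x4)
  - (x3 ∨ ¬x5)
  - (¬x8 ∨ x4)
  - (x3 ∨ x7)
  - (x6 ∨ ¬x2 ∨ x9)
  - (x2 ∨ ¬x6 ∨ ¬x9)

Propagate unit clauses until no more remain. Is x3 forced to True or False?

Unit clause (x5) sets x5 = True.
In (x8 ∨ ¬x5), ¬x5 is now false; x8 must hold, so x8 = True.
From (x3 ∨ ¬x5) and x5 = True: x3 = True.

True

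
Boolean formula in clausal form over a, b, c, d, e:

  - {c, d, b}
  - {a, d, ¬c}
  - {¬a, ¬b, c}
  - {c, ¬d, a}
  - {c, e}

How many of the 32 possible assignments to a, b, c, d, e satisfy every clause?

14

Case analysis on c and a:
  c=1, a=1: b, d, e free → 2^3 = 8.
  c=1, a=0: remaining (b,d,e) ∈ {(0,1,0); (0,1,1); (1,1,0); (1,1,1)} — 4.
  c=0, a=1: remaining (b,d,e) ∈ {(0,1,1)} — 1.
  c=0, a=0: remaining (b,d,e) ∈ {(1,0,1)} — 1.
Total: 8 + 4 + 1 + 1 = 14.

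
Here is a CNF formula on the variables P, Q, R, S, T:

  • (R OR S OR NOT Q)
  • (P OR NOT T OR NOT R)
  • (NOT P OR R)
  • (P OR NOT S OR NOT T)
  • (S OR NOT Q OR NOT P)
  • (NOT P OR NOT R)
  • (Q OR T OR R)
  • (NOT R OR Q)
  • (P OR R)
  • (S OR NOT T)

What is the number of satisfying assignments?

2

The models are:
  P=F Q=T R=T S=F T=F
  P=F Q=T R=T S=T T=F
Count: 2.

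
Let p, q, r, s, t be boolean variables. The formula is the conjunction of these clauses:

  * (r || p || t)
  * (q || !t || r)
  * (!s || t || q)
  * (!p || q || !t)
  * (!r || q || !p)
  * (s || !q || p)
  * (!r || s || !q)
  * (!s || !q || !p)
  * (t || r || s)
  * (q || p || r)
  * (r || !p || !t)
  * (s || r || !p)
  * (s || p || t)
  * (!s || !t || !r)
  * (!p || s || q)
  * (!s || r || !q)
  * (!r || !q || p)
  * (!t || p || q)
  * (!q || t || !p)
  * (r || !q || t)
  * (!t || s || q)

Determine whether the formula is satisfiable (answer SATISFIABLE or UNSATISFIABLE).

q = True:
  r = True:
    propagation gives s=True, p=False; an empty clause results — contradiction.
  r = False:
    propagation gives s=False, p=True; an empty clause results — contradiction.
q = False:
  t = True:
    propagation gives r=True, p=False; an empty clause results — contradiction.
  t = False:
    propagation gives s=False, r=True, p=False; an empty clause results — contradiction.
Every branch closes, so no satisfying assignment exists.

UNSATISFIABLE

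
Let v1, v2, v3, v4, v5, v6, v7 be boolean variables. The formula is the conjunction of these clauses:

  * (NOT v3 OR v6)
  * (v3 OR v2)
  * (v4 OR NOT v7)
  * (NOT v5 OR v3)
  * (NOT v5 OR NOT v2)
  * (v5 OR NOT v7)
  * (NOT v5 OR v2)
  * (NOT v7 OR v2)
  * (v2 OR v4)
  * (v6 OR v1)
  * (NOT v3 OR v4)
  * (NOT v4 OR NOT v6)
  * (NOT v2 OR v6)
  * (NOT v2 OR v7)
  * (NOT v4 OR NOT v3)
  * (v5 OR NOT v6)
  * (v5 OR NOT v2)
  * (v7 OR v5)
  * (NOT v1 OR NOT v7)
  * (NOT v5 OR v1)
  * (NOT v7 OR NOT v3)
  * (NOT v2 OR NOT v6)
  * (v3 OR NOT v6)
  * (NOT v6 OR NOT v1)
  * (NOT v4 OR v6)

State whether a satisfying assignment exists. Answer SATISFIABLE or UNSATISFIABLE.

v2 = True:
  propagation gives v5=False; an empty clause results — contradiction.
v2 = False:
  propagation gives v3=True, v6=True, v5=False; an empty clause results — contradiction.
Every branch closes, so no satisfying assignment exists.

UNSATISFIABLE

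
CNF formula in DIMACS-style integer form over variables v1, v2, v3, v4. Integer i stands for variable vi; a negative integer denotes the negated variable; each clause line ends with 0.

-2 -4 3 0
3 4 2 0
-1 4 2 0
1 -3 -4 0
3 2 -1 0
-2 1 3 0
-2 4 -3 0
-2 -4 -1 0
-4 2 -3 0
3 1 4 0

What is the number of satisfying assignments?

3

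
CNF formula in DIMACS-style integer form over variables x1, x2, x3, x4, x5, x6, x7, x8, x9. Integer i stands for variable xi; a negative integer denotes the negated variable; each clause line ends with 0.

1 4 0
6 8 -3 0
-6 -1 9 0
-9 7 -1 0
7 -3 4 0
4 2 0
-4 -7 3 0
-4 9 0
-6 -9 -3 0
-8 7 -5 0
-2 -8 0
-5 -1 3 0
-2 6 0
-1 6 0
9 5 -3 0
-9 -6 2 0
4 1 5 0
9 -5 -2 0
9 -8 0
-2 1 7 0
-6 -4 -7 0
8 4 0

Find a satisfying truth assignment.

x1=F, x2=F, x3=T, x4=T, x5=F, x6=F, x7=T, x8=T, x9=T

Set x1 = False and propagate.
  then x4 is forced to True.
  then x9 is forced to True.
For the remaining variables, x2 = False, x3 = True, x5 = False, x6 = False, x7 = True, x8 = True works.
Check each clause:
  1. (x4 | x1) — x4 is true.
  2. (x6 | x8 | ~x3) — x8 is true.
  3. (x9 | ~x1 | ~x6) — x9 is true.
  4. (~x1 | ~x9 | x7) — x7 is true.
  5. (x4 | ~x3 | x7) — x4 is true.
  6. (x2 | x4) — x4 is true.
  7. (~x7 | x3 | ~x4) — x3 is true.
  8. (~x4 | x9) — x9 is true.
  9. (~x6 | ~x3 | ~x9) — ~x6 is true.
  10. (~x8 | ~x5 | x7) — ~x5 is true.
  11. (~x2 | ~x8) — ~x2 is true.
  12. (x3 | ~x5 | ~x1) — x3 is true.
  13. (x6 | ~x2) — ~x2 is true.
  14. (x6 | ~x1) — ~x1 is true.
  15. (~x3 | x5 | x9) — x9 is true.
  16. (~x6 | ~x9 | x2) — ~x6 is true.
  17. (x5 | x1 | x4) — x4 is true.
  18. (~x2 | ~x5 | x9) — x9 is true.
  19. (~x8 | x9) — x9 is true.
  20. (x1 | x7 | ~x2) — ~x2 is true.
  21. (~x6 | ~x7 | ~x4) — ~x6 is true.
  22. (x8 | x4) — x8 is true.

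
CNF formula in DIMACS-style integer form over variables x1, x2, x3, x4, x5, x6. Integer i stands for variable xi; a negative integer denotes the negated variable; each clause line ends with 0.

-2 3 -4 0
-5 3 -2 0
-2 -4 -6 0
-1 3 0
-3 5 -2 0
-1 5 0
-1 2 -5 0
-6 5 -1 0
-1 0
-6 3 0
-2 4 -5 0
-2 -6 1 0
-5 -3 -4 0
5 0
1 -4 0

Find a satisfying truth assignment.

x1 = False  x2 = False  x3 = True  x4 = False  x5 = True  x6 = False

Unit propagation: (~x1) forces x1 = False.
The clause (x5) is unit: x5 must be True.
Unit propagation: (~x4) forces x4 = False.
Unit propagation: (~x2) forces x2 = False.
x3 occurs only positively in the remaining clauses — set x3 = True.
x6 occurs only negated in the remaining clauses — set x6 = False.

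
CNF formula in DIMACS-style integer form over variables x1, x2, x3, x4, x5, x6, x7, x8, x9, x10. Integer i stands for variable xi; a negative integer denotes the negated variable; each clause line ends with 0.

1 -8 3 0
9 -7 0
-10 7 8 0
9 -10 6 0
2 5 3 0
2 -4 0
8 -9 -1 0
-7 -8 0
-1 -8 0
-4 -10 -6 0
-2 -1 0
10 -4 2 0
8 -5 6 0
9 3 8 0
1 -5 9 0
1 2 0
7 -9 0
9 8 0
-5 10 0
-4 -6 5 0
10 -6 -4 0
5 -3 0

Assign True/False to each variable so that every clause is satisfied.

x1=False, x2=True, x3=False, x4=False, x5=True, x6=True, x7=True, x8=False, x9=True, x10=True

x4 occurs only negated in the remaining clauses — set x4 = False.
Set x1 = False and propagate.
  then x2 is forced to True.
Branch on x3: take x3 = False.
  then x8 is forced to False.
  then x9 is forced to True.
  then x7 is forced to True.
The remaining clauses are satisfied by x5 = True, x6 = True, x10 = True.
Check each clause:
  1. (~x8 \/ x1 \/ x3) — ~x8 is true.
  2. (x9 \/ ~x7) — x9 is true.
  3. (x7 \/ ~x10 \/ x8) — x7 is true.
  4. (~x10 \/ x9 \/ x6) — x9 is true.
  5. (x3 \/ x2 \/ x5) — x2 is true.
  6. (~x4 \/ x2) — x2 is true.
  7. (~x1 \/ ~x9 \/ x8) — ~x1 is true.
  8. (~x7 \/ ~x8) — ~x8 is true.
  9. (~x8 \/ ~x1) — ~x8 is true.
  10. (~x10 \/ ~x6 \/ ~x4) — ~x4 is true.
  11. (~x1 \/ ~x2) — ~x1 is true.
  12. (~x4 \/ x10 \/ x2) — x10 is true.
  13. (x6 \/ ~x5 \/ x8) — x6 is true.
  14. (x9 \/ x8 \/ x3) — x9 is true.
  15. (x1 \/ ~x5 \/ x9) — x9 is true.
  16. (x2 \/ x1) — x2 is true.
  17. (x7 \/ ~x9) — x7 is true.
  18. (x8 \/ x9) — x9 is true.
  19. (x10 \/ ~x5) — x10 is true.
  20. (~x4 \/ ~x6 \/ x5) — ~x4 is true.
  21. (x10 \/ ~x4 \/ ~x6) — x10 is true.
  22. (~x3 \/ x5) — x5 is true.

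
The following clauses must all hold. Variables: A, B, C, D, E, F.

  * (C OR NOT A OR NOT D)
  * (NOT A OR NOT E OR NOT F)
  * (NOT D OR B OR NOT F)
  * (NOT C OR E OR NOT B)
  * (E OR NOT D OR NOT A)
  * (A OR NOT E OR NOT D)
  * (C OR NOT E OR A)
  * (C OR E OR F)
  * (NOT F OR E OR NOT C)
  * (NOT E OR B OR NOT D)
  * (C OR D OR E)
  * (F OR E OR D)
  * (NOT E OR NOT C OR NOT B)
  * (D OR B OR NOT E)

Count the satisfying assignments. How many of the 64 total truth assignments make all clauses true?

3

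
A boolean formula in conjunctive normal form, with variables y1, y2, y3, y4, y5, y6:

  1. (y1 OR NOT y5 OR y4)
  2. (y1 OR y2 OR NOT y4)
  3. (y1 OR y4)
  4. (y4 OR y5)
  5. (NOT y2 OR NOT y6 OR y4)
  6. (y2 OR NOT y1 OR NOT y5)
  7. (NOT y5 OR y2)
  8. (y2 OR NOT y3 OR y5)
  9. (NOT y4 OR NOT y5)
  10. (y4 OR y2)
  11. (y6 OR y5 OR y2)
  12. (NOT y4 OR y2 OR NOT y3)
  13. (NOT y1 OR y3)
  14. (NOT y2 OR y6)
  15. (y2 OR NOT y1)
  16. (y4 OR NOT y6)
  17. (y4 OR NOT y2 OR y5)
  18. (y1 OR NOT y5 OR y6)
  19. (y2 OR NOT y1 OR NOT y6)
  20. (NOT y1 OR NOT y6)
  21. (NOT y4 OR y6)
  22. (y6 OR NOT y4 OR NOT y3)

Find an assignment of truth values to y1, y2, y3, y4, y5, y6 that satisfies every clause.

y1 = F, y2 = T, y3 = T, y4 = T, y5 = F, y6 = T

Try y1 = False.
  then y4 is forced to True.
  then y2 is forced to True.
  then y5 is forced to False.
  then y6 is forced to True.
y3 is now unconstrained; take y3 = True.
Every clause has at least one true literal under this assignment.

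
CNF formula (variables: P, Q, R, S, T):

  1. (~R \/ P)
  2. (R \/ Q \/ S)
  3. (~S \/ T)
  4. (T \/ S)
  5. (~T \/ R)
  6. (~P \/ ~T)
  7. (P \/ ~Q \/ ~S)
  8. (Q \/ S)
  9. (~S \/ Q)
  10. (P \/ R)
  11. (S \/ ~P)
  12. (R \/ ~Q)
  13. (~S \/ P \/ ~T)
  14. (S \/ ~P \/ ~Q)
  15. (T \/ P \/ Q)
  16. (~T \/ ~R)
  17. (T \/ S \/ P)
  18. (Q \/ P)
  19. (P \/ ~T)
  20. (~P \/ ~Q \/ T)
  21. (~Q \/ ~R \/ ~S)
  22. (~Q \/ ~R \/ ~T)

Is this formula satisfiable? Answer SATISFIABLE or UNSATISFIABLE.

P = True:
  propagation gives T=False, S=False; an empty clause results — contradiction.
P = False:
  propagation gives R=False; an empty clause results — contradiction.
Every branch closes, so no satisfying assignment exists.

UNSATISFIABLE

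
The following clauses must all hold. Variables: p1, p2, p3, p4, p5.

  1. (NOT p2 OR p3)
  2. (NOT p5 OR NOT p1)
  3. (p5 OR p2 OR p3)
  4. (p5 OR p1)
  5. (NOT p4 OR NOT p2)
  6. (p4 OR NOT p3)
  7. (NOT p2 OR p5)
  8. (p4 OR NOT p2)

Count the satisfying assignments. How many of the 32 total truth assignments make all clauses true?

4

Satisfying assignments:
  p1=F p2=F p3=F p4=F p5=T
  p1=F p2=F p3=F p4=T p5=T
  p1=F p2=F p3=T p4=T p5=T
  p1=T p2=F p3=T p4=T p5=F
Count: 4.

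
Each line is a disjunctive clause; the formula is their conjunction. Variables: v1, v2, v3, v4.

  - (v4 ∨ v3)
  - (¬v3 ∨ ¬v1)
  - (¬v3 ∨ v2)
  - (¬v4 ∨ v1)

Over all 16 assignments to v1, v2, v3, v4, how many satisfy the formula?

3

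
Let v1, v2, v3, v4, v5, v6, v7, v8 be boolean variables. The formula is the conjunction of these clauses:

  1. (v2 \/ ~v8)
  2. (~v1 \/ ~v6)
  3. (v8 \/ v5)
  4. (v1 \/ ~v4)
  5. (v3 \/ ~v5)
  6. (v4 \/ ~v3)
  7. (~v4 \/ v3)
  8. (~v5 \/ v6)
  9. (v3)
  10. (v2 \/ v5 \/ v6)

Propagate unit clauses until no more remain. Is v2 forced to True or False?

True

Unit clause (v3) sets v3 = True.
(v4 \/ ~v3) with v3 = True leaves only v4, so v4 = True.
From (~v4 \/ v1) and v4 = True: v1 = True.
In (~v1 \/ ~v6), ~v1 is now false; ~v6 must hold, so v6 = False.
From (v6 \/ ~v5) and v6 = False: v5 = False.
From (v8 \/ v5) and v5 = False: v8 = True.
(~v8 \/ v2) with v8 = True leaves only v2, so v2 = True.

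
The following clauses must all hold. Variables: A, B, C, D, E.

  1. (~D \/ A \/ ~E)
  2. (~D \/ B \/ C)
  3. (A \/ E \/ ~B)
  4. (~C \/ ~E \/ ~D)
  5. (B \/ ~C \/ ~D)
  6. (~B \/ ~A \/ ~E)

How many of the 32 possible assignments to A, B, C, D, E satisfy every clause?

14

Case analysis on B and D:
  B=1, D=1: remaining (A,C,E) ∈ {(1,0,0); (1,1,0)} — 2.
  B=1, D=0: remaining (A,C,E) ∈ {(0,0,1); (0,1,1); (1,0,0); (1,1,0)} — 4.
  B=0, D=1: a clause becomes empty — 0.
  B=0, D=0: A, C, E free → 2^3 = 8.
Total: 2 + 4 + 0 + 8 = 14.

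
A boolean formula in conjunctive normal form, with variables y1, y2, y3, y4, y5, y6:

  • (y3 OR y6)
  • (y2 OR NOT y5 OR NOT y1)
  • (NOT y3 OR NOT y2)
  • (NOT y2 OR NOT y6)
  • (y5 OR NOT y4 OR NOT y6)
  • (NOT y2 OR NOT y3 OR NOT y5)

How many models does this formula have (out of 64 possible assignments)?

Case analysis on y2 and y3:
  y2=1, y3=1: a clause becomes empty — 0.
  y2=1, y3=0: a clause becomes empty — 0.
  y2=0, y3=1: 10 of the 16 assignments to (y1,y4,y5,y6) work.
  y2=0, y3=0: remaining (y1,y4,y5,y6) ∈ {(0,0,0,1); (0,0,1,1); (0,1,1,1); (1,0,0,1)} — 4.
Total: 0 + 0 + 10 + 4 = 14.

14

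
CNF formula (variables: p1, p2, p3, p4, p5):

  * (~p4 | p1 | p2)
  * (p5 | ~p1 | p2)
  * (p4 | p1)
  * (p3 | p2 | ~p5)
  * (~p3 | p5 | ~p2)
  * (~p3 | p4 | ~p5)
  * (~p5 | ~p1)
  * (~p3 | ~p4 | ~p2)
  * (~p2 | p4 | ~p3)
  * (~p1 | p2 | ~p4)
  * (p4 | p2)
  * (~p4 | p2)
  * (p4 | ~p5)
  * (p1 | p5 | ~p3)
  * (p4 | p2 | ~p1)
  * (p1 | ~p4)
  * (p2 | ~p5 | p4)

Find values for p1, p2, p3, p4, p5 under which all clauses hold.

p1=T, p2=T, p3=F, p4=T, p5=F

Set p1 = True and propagate.
  then p5 is forced to False.
  then p2 is forced to True.
  then p3 is forced to False.
p4 is now unconstrained; take p4 = True.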